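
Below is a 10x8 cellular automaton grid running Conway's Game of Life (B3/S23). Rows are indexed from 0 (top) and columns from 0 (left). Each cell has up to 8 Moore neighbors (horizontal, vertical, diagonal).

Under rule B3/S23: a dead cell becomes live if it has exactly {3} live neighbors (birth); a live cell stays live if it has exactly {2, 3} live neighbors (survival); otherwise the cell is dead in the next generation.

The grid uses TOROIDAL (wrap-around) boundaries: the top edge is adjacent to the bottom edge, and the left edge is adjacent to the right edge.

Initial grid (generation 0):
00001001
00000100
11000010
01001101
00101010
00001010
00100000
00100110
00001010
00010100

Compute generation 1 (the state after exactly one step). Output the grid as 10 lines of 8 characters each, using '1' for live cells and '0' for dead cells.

Answer: 00001110
10000111
11001011
01111001
00001011
00000000
00010010
00010110
00011010
00010110

Derivation:
Simulating step by step:
Generation 0 (given above): 23 live cells
Generation 1: 31 live cells
(generation 1 grid is the final answer)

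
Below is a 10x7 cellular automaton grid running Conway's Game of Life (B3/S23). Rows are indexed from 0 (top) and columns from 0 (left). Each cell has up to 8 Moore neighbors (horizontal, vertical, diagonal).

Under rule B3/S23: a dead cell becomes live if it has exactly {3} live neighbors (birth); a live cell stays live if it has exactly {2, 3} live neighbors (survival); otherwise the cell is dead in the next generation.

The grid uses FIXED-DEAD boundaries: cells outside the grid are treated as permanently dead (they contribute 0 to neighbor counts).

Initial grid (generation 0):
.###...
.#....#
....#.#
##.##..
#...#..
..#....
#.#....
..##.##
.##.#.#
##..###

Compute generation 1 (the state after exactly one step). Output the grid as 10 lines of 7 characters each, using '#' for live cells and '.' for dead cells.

Answer: .##....
.#.#.#.
#####..
##.##..
#.#.#..
...#...
..#....
....###
#......
#####.#

Derivation:
Simulating step by step:
Generation 0 (given above): 29 live cells
Generation 1: 29 live cells
(generation 1 grid is the final answer)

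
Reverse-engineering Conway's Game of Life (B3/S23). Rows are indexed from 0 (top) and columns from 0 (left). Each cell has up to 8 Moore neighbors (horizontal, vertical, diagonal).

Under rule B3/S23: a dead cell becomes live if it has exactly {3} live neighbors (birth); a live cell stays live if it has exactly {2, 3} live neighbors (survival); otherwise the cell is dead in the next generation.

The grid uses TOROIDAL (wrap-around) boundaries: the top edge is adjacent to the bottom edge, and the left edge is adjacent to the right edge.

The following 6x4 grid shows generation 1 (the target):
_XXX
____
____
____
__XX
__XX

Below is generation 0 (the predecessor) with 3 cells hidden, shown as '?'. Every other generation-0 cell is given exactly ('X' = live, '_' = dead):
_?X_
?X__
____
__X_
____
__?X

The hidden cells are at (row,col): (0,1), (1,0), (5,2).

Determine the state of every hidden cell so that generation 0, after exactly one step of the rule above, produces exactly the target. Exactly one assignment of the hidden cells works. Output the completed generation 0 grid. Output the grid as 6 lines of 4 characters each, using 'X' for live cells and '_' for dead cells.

Hidden generation-0 cells (in order): (0,1), (1,0), (5,2).
A hidden cell only influences target cells in its own 3x3 neighborhood. Try each of the 2^3 = 8 assignments, step the completed generation 0 forward once under B3/S23, and compare with the target:
  (0,1)=_ (1,0)=_ (5,2)=_ -> step gives (0,1)='_' but target has 'X' -> reject
  (0,1)=_ (1,0)=_ (5,2)=X -> step reproduces the target at every cell -> ACCEPT
  (0,1)=_ (1,0)=X (5,2)=_ -> step gives (0,0)='X' but target has '_' -> reject
  (0,1)=_ (1,0)=X (5,2)=X -> step gives (0,0)='X' but target has '_' -> reject
  (0,1)=X (1,0)=_ (5,2)=_ -> step gives (0,0)='X' but target has '_' -> reject
  (0,1)=X (1,0)=_ (5,2)=X -> step gives (0,0)='X' but target has '_' -> reject
  (0,1)=X (1,0)=X (5,2)=_ -> step gives (1,0)='X' but target has '_' -> reject
  (0,1)=X (1,0)=X (5,2)=X -> step gives (0,1)='_' but target has 'X' -> reject
Unique solution: (0,1)=dead, (1,0)=dead, (5,2)=live.
Check: live-neighbor counts of every cell in the completed generation 0:
2333
1121
1221
0101
1233
1222
Applying B3/S23 to generation 0 with these counts gives:
_XXX
____
____
____
__XX
__XX
which matches the target exactly.

Answer: __X_
_X__
____
__X_
____
__XX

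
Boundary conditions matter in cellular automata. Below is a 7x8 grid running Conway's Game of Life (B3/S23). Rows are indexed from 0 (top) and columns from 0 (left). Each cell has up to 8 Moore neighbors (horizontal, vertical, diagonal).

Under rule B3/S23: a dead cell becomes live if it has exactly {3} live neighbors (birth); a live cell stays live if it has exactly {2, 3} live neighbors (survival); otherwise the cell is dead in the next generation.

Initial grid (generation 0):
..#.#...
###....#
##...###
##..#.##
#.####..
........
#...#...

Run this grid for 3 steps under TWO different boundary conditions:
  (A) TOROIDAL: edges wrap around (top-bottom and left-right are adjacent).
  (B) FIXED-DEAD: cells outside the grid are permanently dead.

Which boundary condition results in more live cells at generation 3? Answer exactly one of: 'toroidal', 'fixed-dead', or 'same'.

Under TOROIDAL boundary, generation 3:
.##.##..
..#.#...
..#.#...
......#.
.#.#...#
.#....#.
.###.#..
Population = 18

Under FIXED-DEAD boundary, generation 3:
.#..#...
.#...#..
....#...
........
.#....#.
.#....#.
..#.....
Population = 10

Comparison: toroidal=18, fixed-dead=10 -> toroidal

Answer: toroidal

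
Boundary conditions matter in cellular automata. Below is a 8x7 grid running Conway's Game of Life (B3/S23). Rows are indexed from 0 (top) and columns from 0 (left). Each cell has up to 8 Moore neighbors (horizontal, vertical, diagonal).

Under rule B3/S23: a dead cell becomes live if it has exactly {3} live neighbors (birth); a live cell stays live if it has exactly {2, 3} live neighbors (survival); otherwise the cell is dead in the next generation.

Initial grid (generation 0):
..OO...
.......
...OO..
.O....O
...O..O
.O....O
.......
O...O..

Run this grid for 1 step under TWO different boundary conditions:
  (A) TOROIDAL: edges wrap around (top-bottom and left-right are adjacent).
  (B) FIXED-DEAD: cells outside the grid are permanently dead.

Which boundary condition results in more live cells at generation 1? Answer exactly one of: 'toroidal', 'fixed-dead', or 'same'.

Under TOROIDAL boundary, generation 1:
...O...
..O.O..
.......
O.OOOO.
..O..OO
O......
O......
...O...
Population = 14

Under FIXED-DEAD boundary, generation 1:
.......
..O.O..
.......
..OOOO.
..O..OO
.......
.......
.......
Population = 9

Comparison: toroidal=14, fixed-dead=9 -> toroidal

Answer: toroidal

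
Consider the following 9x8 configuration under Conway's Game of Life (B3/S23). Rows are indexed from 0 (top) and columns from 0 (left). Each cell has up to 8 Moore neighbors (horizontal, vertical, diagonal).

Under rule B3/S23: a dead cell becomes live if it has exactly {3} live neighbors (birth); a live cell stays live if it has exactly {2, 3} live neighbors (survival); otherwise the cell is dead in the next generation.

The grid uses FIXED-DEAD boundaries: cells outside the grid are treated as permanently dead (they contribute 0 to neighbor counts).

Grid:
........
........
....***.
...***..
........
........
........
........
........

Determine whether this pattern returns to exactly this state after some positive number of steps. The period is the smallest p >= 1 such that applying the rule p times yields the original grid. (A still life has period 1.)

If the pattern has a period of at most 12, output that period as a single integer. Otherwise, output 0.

Answer: 2

Derivation:
Simulating and comparing each generation to the original:
Gen 0 (original, given above): 6 live cells
Gen 1: 6 live cells, differs from original
Gen 2: 6 live cells, MATCHES original -> period = 2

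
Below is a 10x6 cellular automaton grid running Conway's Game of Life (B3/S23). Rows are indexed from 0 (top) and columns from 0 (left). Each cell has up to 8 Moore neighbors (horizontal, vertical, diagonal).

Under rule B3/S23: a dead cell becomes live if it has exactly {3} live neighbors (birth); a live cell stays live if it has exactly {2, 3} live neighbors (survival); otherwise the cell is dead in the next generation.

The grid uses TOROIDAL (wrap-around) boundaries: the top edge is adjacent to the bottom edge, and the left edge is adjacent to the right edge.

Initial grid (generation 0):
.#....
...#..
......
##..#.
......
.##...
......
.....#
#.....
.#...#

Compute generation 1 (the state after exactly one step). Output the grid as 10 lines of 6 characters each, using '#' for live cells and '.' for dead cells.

Simulating step by step:
Generation 0 (given above): 11 live cells
Generation 1: 7 live cells
(generation 1 grid is the final answer)

Answer: #.#...
......
......
......
#.#...
......
......
......
#....#
.#....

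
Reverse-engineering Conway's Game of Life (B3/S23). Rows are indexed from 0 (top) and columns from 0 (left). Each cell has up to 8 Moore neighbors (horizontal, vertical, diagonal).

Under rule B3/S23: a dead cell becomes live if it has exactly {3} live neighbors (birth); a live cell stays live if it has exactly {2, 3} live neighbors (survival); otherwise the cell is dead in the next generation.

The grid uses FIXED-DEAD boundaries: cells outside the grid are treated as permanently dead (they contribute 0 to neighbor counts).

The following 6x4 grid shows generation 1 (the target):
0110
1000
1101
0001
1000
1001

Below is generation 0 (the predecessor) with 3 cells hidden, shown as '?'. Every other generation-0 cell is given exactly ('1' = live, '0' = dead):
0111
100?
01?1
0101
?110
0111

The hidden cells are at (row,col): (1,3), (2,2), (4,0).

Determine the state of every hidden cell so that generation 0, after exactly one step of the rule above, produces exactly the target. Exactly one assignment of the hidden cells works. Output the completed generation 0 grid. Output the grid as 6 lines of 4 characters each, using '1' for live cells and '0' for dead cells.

Answer: 0111
1000
0111
0101
1110
0111

Derivation:
Hidden generation-0 cells (in order): (1,3), (2,2), (4,0).
A hidden cell only influences target cells in its own 3x3 neighborhood. Try each of the 2^3 = 8 assignments, step the completed generation 0 forward once under B3/S23, and compare with the target:
  (1,3)=0 (2,2)=0 (4,0)=0 -> step gives (1,3)='1' but target has '0' -> reject
  (1,3)=0 (2,2)=0 (4,0)=1 -> step gives (1,3)='1' but target has '0' -> reject
  (1,3)=0 (2,2)=1 (4,0)=0 -> step gives (3,0)='1' but target has '0' -> reject
  (1,3)=0 (2,2)=1 (4,0)=1 -> step reproduces the target at every cell -> ACCEPT
  (1,3)=1 (2,2)=0 (4,0)=0 -> step gives (0,3)='1' but target has '0' -> reject
  (1,3)=1 (2,2)=0 (4,0)=1 -> step gives (0,3)='1' but target has '0' -> reject
  (1,3)=1 (2,2)=1 (4,0)=0 -> step gives (0,3)='1' but target has '0' -> reject
  (1,3)=1 (2,2)=1 (4,0)=1 -> step gives (0,3)='1' but target has '0' -> reject
Unique solution: (1,3)=dead, (2,2)=live, (4,0)=live.
Check: live-neighbor counts of every cell in the completed generation 0:
2221
2564
3342
4573
3564
3442
Applying B3/S23 to generation 0 with these counts gives:
0110
1000
1101
0001
1000
1001
which matches the target exactly.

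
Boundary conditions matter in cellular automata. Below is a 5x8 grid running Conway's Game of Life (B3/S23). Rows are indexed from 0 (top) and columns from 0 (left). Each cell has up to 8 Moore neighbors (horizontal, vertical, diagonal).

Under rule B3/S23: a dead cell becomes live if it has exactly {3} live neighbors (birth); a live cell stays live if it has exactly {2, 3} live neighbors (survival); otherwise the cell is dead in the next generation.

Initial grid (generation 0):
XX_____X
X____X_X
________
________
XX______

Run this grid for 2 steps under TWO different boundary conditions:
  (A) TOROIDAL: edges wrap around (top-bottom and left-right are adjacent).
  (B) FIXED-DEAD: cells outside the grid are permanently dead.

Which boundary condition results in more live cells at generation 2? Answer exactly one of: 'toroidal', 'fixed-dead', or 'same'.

Answer: fixed-dead

Derivation:
Under TOROIDAL boundary, generation 2:
______X_
______XX
________
________
________
Population = 3

Under FIXED-DEAD boundary, generation 2:
XX______
XX______
________
________
________
Population = 4

Comparison: toroidal=3, fixed-dead=4 -> fixed-dead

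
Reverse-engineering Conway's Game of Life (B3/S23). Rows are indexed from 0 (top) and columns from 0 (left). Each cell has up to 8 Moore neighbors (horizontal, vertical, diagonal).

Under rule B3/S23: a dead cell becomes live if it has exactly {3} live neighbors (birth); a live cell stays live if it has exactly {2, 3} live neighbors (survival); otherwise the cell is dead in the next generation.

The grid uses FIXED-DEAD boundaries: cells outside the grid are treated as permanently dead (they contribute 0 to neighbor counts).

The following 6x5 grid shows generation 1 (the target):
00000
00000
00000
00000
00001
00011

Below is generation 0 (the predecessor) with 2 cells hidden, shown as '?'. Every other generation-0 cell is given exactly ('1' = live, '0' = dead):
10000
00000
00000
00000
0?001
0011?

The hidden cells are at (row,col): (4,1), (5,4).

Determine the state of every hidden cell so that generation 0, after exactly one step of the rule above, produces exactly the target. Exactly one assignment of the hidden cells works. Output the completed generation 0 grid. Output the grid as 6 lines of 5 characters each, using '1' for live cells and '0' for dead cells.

Hidden generation-0 cells (in order): (4,1), (5,4).
A hidden cell only influences target cells in its own 3x3 neighborhood. Try each of the 2^2 = 4 assignments, step the completed generation 0 forward once under B3/S23, and compare with the target:
  (4,1)=0 (5,4)=0 -> step gives (4,3)='1' but target has '0' -> reject
  (4,1)=0 (5,4)=1 -> step reproduces the target at every cell -> ACCEPT
  (4,1)=1 (5,4)=0 -> step gives (4,2)='1' but target has '0' -> reject
  (4,1)=1 (5,4)=1 -> step gives (4,2)='1' but target has '0' -> reject
Unique solution: (4,1)=dead, (5,4)=live.
Check: live-neighbor counts of every cell in the completed generation 0:
01000
11000
00000
00011
01242
01132
Applying B3/S23 to generation 0 with these counts gives:
00000
00000
00000
00000
00001
00011
which matches the target exactly.

Answer: 10000
00000
00000
00000
00001
00111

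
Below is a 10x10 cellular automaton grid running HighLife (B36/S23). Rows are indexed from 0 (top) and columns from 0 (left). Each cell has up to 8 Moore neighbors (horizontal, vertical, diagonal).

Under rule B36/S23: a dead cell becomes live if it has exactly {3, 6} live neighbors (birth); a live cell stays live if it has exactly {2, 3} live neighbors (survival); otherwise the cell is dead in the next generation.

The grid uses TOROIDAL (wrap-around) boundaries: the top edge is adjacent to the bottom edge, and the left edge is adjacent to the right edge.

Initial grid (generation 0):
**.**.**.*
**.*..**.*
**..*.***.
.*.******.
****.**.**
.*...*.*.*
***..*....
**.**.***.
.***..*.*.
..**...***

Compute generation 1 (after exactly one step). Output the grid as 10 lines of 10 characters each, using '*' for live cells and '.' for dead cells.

Answer: ..*.**....
...*....*.
.....*....
*.*......*
...**..*..
..**.*.*..
...*.*....
....*.*.*.
.....**...
.....*....

Derivation:
Simulating step by step:
Generation 0 (given above): 59 live cells
Generation 1: 24 live cells
(generation 1 grid is the final answer)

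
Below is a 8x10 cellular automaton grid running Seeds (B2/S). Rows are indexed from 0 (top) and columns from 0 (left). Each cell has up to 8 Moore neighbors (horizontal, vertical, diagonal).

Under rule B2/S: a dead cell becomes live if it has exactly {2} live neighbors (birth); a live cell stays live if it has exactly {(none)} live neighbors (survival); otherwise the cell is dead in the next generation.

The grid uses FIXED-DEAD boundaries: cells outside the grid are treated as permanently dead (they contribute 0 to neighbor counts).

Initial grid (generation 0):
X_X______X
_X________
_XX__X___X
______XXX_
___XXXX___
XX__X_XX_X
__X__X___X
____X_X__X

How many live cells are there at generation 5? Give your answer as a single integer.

Answer: 12

Derivation:
Simulating step by step:
Generation 0 (given above): 27 live cells
Generation 1: 13 live cells
__________
___X____XX
X_________
_X_______X
XXX______X
__________
X_________
___X____X_
Generation 2: 7 live cells
________XX
__________
_XX_______
________X_
________X_
__X_______
__________
__________
Generation 3: 10 live cells
__________
_XX_____XX
__________
_XX____X_X
_______X_X
__________
__________
__________
Generation 4: 12 live cells
_XX_____XX
__________
X__X___X__
______X___
_XX___X___
________X_
__________
__________
Generation 5: 12 live cells
__________
X__X___X_X
______X___
X__X_X____
_____X____
_XX____X__
__________
__________
Population at generation 5: 12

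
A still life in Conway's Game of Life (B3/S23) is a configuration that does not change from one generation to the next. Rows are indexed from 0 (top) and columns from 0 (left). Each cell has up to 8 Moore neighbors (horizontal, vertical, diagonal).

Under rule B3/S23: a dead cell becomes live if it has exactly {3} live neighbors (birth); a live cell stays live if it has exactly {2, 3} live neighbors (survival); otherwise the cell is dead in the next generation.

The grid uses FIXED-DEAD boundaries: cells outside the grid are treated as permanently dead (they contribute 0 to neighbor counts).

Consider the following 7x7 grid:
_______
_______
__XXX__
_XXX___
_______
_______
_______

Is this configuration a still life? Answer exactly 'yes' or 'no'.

Compute generation 1 and compare to generation 0 (given above):
Generation 1:
_______
___X___
_X__X__
_X__X__
__X____
_______
_______
Cell (1,3) differs: gen0=0 vs gen1=1 -> NOT a still life.

Answer: no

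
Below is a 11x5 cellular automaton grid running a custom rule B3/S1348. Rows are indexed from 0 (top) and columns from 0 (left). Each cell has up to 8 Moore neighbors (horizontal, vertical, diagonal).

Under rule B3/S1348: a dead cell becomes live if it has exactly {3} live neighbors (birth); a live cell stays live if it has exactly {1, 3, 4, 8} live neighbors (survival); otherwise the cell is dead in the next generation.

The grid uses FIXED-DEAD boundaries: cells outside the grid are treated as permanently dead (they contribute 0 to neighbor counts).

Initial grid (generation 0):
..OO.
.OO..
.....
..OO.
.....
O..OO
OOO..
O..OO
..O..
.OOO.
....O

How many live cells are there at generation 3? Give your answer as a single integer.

Simulating step by step:
Generation 0 (given above): 20 live cells
Generation 1: 24 live cells
.OO..
..OO.
.O.O.
..OO.
..O.O
..O.O
OOO..
...OO
..O.O
..OO.
..OOO
Generation 2: 24 live cells
..OO.
...O.
...OO
.OOOO
.OO..
..O.O
OOO.O
...O.
..O.O
.OO..
..OO.
Generation 3: 21 live cells
.....
...O.
....O
.O..O
.O..O
O.O.O
OOO..
...OO
.OO.O
.OO..
.OO..
Population at generation 3: 21

Answer: 21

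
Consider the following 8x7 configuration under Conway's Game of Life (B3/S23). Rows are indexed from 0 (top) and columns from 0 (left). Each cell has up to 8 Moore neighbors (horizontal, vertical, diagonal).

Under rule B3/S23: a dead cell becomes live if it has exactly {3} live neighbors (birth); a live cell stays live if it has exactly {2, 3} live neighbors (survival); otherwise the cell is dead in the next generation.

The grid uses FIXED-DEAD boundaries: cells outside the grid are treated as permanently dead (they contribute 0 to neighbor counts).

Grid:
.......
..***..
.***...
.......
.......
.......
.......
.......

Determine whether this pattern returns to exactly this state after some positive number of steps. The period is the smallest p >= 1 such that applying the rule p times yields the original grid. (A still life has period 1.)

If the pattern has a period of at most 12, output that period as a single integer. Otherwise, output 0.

Answer: 2

Derivation:
Simulating and comparing each generation to the original:
Gen 0 (original, given above): 6 live cells
Gen 1: 6 live cells, differs from original
Gen 2: 6 live cells, MATCHES original -> period = 2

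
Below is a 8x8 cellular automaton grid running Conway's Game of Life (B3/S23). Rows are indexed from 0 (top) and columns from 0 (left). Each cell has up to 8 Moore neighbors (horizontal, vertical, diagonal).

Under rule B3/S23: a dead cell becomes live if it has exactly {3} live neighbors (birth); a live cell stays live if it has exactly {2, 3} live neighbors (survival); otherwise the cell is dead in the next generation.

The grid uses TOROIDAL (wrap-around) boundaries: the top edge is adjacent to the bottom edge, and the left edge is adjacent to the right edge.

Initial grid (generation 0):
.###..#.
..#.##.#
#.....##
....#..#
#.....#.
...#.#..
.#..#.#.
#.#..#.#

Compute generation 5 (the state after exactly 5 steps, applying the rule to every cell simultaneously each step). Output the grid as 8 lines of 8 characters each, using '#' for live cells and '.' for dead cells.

Simulating step by step:
Generation 0 (given above): 24 live cells
Generation 1: 26 live cells
........
..#.##..
#..##...
.....#..
....####
....####
#####.##
#...##.#
Generation 2: 15 live cells
...#..#.
....##..
...#....
...#...#
.......#
.##.....
.##.....
..#.##..
Generation 3: 15 live cells
...#..#.
...###..
...#....
........
#.#.....
###.....
........
.##.##..
Generation 4: 15 live cells
......#.
..##.#..
...#....
........
#.#.....
#.#.....
#..#....
..####..
Generation 5: 15 live cells
(generation 5 grid is the final answer)

Answer: ......#.
..###...
..###...
........
........
#.##...#
........
..####..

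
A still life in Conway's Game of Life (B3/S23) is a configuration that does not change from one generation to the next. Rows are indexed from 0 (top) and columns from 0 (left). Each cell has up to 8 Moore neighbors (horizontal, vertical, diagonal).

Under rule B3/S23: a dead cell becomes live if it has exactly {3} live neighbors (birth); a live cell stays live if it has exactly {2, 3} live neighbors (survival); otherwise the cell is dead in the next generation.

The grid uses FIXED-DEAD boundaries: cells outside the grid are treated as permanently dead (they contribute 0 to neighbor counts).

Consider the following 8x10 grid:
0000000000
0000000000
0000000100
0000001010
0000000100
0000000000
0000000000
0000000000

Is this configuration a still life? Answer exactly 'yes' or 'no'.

Answer: yes

Derivation:
Compute generation 1 and compare to generation 0 (given above):
Generation 1:
0000000000
0000000000
0000000100
0000001010
0000000100
0000000000
0000000000
0000000000
The grids are IDENTICAL -> still life.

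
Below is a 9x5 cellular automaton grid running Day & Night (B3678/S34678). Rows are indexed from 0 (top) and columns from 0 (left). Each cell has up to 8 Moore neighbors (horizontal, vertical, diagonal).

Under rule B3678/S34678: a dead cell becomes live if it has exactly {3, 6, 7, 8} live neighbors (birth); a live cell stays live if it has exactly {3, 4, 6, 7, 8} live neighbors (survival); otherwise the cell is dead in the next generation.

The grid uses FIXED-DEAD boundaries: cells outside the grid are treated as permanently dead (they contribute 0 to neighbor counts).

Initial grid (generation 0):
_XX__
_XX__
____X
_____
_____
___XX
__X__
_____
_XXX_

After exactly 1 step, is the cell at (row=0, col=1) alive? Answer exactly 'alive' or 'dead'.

Simulating step by step:
Generation 0 (given above): 11 live cells
Generation 1: 8 live cells
_XX__
_XXX_
_____
_____
_____
_____
___X_
_X_X_
_____

Cell (0,1) at generation 1: 1 -> alive

Answer: alive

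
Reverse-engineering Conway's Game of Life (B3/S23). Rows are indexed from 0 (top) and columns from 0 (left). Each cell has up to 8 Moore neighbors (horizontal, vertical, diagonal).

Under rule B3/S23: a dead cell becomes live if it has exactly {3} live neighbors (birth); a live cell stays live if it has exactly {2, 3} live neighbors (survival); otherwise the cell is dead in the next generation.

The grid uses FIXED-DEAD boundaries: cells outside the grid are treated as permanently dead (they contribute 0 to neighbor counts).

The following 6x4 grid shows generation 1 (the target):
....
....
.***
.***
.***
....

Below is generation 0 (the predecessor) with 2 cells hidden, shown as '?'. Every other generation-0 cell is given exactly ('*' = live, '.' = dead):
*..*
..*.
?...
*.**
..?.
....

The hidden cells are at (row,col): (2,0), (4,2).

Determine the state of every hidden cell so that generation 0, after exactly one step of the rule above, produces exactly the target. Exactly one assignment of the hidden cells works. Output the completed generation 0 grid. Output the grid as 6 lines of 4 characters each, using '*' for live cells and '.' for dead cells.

Hidden generation-0 cells (in order): (2,0), (4,2).
A hidden cell only influences target cells in its own 3x3 neighborhood. Try each of the 2^2 = 4 assignments, step the completed generation 0 forward once under B3/S23, and compare with the target:
  (2,0)=. (4,2)=. -> step gives (3,1)='.' but target has '*' -> reject
  (2,0)=. (4,2)=* -> step reproduces the target at every cell -> ACCEPT
  (2,0)=* (4,2)=. -> step gives (1,1)='*' but target has '.' -> reject
  (2,0)=* (4,2)=* -> step gives (1,1)='*' but target has '.' -> reject
Unique solution: (2,0)=dead, (4,2)=live.
Check: live-neighbor counts of every cell in the completed generation 0:
0221
1212
1333
0322
1323
0111
Applying B3/S23 to generation 0 with these counts gives:
....
....
.***
.***
.***
....
which matches the target exactly.

Answer: *..*
..*.
....
*.**
..*.
....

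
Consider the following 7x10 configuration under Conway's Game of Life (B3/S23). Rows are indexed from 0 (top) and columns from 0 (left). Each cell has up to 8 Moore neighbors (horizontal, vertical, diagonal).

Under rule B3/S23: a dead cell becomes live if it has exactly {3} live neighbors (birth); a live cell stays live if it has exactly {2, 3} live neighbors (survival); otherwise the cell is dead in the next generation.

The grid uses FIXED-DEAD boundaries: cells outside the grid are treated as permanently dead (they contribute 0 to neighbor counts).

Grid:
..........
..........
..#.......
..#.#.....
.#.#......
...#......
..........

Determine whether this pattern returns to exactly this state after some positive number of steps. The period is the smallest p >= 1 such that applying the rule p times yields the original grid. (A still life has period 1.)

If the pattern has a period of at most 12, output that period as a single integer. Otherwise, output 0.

Answer: 2

Derivation:
Simulating and comparing each generation to the original:
Gen 0 (original, given above): 6 live cells
Gen 1: 6 live cells, differs from original
Gen 2: 6 live cells, MATCHES original -> period = 2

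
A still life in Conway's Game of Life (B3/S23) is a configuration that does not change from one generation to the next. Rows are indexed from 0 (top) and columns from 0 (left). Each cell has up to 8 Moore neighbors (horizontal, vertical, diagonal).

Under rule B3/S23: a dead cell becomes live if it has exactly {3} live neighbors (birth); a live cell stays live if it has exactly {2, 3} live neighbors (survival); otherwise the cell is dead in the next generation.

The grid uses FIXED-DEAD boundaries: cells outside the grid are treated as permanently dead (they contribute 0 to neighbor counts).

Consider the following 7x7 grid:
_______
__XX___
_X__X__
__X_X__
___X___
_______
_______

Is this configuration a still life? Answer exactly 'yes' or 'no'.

Compute generation 1 and compare to generation 0 (given above):
Generation 1:
_______
__XX___
_X__X__
__X_X__
___X___
_______
_______
The grids are IDENTICAL -> still life.

Answer: yes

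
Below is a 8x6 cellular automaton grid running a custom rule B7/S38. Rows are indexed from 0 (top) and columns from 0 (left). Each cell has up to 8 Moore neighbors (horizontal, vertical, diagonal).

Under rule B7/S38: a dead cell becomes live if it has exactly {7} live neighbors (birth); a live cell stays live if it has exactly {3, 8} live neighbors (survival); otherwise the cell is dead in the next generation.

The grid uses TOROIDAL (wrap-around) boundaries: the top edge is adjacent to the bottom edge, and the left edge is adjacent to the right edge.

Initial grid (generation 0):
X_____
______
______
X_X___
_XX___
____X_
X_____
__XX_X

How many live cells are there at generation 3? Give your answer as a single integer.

Answer: 0

Derivation:
Simulating step by step:
Generation 0 (given above): 10 live cells
Generation 1: 1 live cells
______
______
______
______
_X____
______
______
______
Generation 2: 0 live cells
______
______
______
______
______
______
______
______
Generation 3: 0 live cells
______
______
______
______
______
______
______
______
Population at generation 3: 0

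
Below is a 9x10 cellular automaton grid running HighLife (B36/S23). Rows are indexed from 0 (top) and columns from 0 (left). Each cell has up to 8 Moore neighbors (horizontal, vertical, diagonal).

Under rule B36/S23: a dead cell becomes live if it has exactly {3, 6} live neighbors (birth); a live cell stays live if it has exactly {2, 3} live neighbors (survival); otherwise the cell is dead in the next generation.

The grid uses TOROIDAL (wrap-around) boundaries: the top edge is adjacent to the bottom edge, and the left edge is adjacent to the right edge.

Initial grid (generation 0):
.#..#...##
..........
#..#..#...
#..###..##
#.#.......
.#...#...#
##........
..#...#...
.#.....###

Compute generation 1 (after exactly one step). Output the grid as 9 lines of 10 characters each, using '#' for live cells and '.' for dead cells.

Simulating step by step:
Generation 0 (given above): 26 live cells
Generation 1: 29 live cells
(generation 1 grid is the final answer)

Answer: .......#.#
#........#
#..#.#....
#.####....
..##.#..#.
..#......#
###.......
..#....###
.##....#.#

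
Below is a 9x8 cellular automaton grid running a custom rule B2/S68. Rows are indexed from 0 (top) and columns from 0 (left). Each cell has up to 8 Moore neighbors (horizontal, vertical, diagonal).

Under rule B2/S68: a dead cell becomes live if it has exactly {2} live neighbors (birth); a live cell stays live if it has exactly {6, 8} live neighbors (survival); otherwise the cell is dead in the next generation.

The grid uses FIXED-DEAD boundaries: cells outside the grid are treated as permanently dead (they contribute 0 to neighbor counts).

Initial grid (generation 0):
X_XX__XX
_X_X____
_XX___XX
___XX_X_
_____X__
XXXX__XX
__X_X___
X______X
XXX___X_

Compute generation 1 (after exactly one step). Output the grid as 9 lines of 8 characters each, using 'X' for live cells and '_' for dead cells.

Answer: ____X___
____XX__
X_______
_X______
X_______
________
_____X__
_____XX_
_______X

Derivation:
Simulating step by step:
Generation 0 (given above): 29 live cells
Generation 1: 10 live cells
(generation 1 grid is the final answer)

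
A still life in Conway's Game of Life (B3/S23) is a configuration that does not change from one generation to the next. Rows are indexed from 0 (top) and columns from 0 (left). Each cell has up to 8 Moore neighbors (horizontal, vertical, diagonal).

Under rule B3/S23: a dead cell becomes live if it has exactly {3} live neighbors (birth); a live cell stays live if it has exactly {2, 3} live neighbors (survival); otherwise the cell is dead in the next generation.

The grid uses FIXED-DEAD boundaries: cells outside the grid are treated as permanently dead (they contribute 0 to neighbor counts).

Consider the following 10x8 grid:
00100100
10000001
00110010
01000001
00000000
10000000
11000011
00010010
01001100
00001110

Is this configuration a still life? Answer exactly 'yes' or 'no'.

Answer: no

Derivation:
Compute generation 1 and compare to generation 0 (given above):
Generation 1:
00000000
01110010
01100011
00100000
00000000
11000000
11000011
11101011
00010000
00001010
Cell (0,2) differs: gen0=1 vs gen1=0 -> NOT a still life.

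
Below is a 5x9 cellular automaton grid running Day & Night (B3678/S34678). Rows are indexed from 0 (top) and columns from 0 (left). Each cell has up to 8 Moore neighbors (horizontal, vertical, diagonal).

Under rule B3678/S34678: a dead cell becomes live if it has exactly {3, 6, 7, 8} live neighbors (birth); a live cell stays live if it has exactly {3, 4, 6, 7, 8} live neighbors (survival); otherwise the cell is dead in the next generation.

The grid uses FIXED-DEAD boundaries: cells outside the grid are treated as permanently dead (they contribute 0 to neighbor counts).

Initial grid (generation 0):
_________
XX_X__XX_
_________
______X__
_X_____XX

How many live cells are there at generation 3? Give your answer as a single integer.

Simulating step by step:
Generation 0 (given above): 9 live cells
Generation 1: 3 live cells
_________
_________
______XX_
_______X_
_________
Generation 2: 1 live cells
_________
_________
_________
______X__
_________
Generation 3: 0 live cells
_________
_________
_________
_________
_________
Population at generation 3: 0

Answer: 0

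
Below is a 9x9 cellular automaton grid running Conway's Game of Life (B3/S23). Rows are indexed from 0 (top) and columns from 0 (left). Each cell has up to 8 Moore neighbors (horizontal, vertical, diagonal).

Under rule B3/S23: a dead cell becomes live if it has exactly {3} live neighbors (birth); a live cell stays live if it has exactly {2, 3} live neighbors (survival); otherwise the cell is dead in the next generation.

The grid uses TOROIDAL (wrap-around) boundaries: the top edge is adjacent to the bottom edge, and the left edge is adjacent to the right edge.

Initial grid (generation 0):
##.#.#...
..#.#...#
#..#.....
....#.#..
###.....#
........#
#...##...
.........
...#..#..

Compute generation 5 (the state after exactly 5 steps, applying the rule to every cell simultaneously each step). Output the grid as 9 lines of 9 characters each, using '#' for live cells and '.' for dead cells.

Simulating step by step:
Generation 0 (given above): 21 live cells
Generation 1: 22 live cells
##.#.#...
..#.#...#
...###...
..##....#
##.....##
........#
.........
....##...
..#.#....
Generation 2: 22 live cells
##...#...
###......
.....#...
.###...##
.##....#.
.......##
.........
...###...
.##......
Generation 3: 24 live cells
.........
#.#......
...#....#
##.#..###
.#.#..#..
.......##
....#....
..###....
####.#...
Generation 4: 14 live cells
#..#.....
.........
...#.....
.#.##.#.#
.#....#..
.......#.
....#....
.....#...
.#.......
Generation 5: 12 live cells
(generation 5 grid is the final answer)

Answer: .........
.........
..###....
#..###.#.
#.#..##..
.........
.........
.........
.........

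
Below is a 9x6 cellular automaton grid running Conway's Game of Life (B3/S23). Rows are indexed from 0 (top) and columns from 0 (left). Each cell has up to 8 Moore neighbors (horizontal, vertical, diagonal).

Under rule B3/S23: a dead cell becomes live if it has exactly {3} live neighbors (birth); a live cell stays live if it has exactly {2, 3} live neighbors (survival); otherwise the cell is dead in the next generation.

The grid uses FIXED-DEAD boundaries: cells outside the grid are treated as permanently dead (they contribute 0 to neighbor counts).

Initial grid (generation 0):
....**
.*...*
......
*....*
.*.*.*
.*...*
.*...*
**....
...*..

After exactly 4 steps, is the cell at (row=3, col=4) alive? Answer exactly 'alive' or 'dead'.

Answer: alive

Derivation:
Simulating step by step:
Generation 0 (given above): 16 live cells
Generation 1: 17 live cells
....**
....**
......
....*.
***..*
**...*
.**...
***...
......
Generation 2: 14 live cells
....**
....**
....**
.*....
*.*.**
......
......
*.*...
.*....
Generation 3: 10 live cells
....**
...*..
....**
.*.*..
.*....
......
......
.*....
.*....
Generation 4: 8 live cells
....*.
...*..
..***.
..*.*.
..*...
......
......
......
......

Cell (3,4) at generation 4: 1 -> alive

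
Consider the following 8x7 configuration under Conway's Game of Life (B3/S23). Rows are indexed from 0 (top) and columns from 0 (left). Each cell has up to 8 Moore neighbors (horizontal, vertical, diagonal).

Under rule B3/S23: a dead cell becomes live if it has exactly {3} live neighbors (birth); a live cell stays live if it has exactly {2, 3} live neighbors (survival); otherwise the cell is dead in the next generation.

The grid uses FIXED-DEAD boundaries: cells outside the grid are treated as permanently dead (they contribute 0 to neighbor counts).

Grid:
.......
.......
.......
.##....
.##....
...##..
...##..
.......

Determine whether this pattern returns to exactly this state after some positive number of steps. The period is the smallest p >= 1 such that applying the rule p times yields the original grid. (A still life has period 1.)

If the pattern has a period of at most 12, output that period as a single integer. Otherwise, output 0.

Answer: 2

Derivation:
Simulating and comparing each generation to the original:
Gen 0 (original, given above): 8 live cells
Gen 1: 6 live cells, differs from original
Gen 2: 8 live cells, MATCHES original -> period = 2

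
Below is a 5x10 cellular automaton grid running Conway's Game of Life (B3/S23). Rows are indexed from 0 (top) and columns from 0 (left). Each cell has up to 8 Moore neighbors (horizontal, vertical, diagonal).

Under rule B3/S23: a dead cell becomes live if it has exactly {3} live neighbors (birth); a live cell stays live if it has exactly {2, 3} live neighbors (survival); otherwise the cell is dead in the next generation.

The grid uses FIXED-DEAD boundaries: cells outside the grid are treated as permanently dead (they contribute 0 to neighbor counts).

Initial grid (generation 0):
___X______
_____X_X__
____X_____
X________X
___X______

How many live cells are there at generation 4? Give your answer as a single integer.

Simulating step by step:
Generation 0 (given above): 7 live cells
Generation 1: 1 live cells
__________
____X_____
__________
__________
__________
Generation 2: 0 live cells
__________
__________
__________
__________
__________
Generation 3: 0 live cells
__________
__________
__________
__________
__________
Generation 4: 0 live cells
__________
__________
__________
__________
__________
Population at generation 4: 0

Answer: 0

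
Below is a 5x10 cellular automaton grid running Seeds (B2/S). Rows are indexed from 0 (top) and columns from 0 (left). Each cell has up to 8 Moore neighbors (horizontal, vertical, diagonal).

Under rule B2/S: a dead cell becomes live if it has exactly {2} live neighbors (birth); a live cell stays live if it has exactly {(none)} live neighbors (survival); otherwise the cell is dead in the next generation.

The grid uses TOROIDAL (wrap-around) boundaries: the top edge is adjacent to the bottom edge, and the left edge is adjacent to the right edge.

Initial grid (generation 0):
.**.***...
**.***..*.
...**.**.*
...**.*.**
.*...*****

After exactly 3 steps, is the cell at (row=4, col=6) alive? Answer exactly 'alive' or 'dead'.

Simulating step by step:
Generation 0 (given above): 27 live cells
Generation 1: 1 live cells
..........
..........
.*........
..........
..........
Generation 2: 0 live cells
..........
..........
..........
..........
..........
Generation 3: 0 live cells
..........
..........
..........
..........
..........

Cell (4,6) at generation 3: 0 -> dead

Answer: dead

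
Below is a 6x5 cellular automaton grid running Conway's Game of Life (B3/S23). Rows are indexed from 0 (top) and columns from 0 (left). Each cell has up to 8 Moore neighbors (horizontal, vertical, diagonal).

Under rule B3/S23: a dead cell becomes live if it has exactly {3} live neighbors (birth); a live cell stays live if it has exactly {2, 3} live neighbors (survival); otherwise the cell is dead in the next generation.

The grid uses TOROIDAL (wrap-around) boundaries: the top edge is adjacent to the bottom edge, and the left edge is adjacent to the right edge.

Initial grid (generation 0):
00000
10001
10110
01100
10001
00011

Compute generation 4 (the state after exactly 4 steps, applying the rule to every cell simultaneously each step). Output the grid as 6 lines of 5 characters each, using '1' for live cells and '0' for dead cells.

Simulating step by step:
Generation 0 (given above): 11 live cells
Generation 1: 17 live cells
10010
11011
10110
00100
11101
10011
Generation 2: 2 live cells
00000
00000
10000
00000
00100
00000
Generation 3: 0 live cells
00000
00000
00000
00000
00000
00000
Generation 4: 0 live cells
(generation 4 grid is the final answer)

Answer: 00000
00000
00000
00000
00000
00000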